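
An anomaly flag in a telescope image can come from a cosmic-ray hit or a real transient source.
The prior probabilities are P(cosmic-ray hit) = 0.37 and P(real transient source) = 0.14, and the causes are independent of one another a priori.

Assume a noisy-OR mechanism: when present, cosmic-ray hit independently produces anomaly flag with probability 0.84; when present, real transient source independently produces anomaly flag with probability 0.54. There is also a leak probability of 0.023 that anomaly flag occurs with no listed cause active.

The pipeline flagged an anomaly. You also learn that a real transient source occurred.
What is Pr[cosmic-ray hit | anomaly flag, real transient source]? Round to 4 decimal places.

Under noisy-OR, P(anomaly flag | causes) = 1 − (1−0.023)·∏(1−qᵢ) over the active causes.
By total probability over both values of cosmic-ray hit:
  P(anomaly flag | real transient source) = 0.55058·0.63 + 0.928093·0.37
        = 0.346865 + 0.343394 = 0.690259
The terms with cosmic-ray hit present sum to 0.343394, so
  P(cosmic-ray hit | anomaly flag, real transient source) = 0.343394 / 0.690259 ≈ 0.4975

Pr[cosmic-ray hit | anomaly flag, real transient source] ≈ 0.4975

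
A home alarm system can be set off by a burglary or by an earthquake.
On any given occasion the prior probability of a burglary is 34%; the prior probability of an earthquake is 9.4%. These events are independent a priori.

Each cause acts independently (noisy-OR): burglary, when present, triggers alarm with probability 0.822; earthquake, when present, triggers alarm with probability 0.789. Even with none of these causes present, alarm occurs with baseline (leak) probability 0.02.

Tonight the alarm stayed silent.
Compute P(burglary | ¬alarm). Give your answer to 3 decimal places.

P(burglary | ¬alarm) ≈ 0.084

Under noisy-OR, P(alarm | causes) = 1 − (1−0.02)·∏(1−qᵢ) over the active causes.
Enumerate the 4 (burglary, earthquake) configurations and weight by the priors:
  P(¬alarm) = 0.98×0.66×0.906 + 0.20678×0.66×0.094 + 0.17444×0.34×0.906 + 0.036807×0.34×0.094
        = 0.586001 + 0.012829 + 0.053734 + 0.001176 = 0.653740
Keeping only the burglary-present terms gives 0.054910, so
  P(burglary | ¬alarm) = 0.054910 / 0.653740 ≈ 0.084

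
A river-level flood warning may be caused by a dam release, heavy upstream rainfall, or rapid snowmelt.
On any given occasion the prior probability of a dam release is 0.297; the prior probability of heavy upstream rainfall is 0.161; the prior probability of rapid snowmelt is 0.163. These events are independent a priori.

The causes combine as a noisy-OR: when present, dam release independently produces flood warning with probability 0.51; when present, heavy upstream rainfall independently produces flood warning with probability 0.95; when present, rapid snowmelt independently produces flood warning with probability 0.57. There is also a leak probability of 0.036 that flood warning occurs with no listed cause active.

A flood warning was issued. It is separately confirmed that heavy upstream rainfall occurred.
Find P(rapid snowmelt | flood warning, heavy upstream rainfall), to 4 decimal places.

Under noisy-OR, P(flood warning | causes) = 1 − (1−0.036)·∏(1−qᵢ) over the active causes.
Numerator (weight on configurations with rapid snowmelt): 0.112214 + 0.047919 = 0.160133
Denominator P(flood warning | heavy upstream rainfall): 0.9518×0.703×0.837 + 0.979274×0.703×0.163 + 0.976382×0.297×0.837 + 0.989844×0.297×0.163 = 0.962901
P(rapid snowmelt | flood warning, heavy upstream rainfall) = 0.160133/0.962901 ≈ 0.1663

P(rapid snowmelt | flood warning, heavy upstream rainfall) ≈ 0.1663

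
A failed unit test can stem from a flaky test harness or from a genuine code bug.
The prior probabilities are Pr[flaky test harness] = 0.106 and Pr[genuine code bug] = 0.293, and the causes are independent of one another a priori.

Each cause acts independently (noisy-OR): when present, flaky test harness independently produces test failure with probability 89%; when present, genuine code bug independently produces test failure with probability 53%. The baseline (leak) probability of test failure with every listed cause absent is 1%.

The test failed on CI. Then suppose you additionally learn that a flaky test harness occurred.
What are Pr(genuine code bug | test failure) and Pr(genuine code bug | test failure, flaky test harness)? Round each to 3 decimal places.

Pr(genuine code bug | test failure) ≈ 0.699; Pr(genuine code bug | test failure, flaky test harness) ≈ 0.306

Under noisy-OR, P(test failure | causes) = 1 − (1−0.01)·∏(1−qᵢ) over the active causes.
By total probability over the 4 (flaky test harness, genuine code bug) configurations:
  P(test failure) = 0.01×0.894×0.707 + 0.5347×0.894×0.293 + 0.8911×0.106×0.707 + 0.948817×0.106×0.293
        = 0.006321 + 0.140060 + 0.066781 + 0.029468 = 0.242630
The terms with genuine code bug present sum to 0.169528, so
  P(genuine code bug | test failure) = 0.169528 / 0.242630 ≈ 0.699

Now condition on the additional information:
Sum P(test failure|·) weighted by the priors over both values of genuine code bug:
  P(test failure | flaky test harness) = 0.8911*0.707 + 0.948817*0.293
        = 0.630008 + 0.278003 = 0.908011
Configurations with genuine code bug contribute 0.278003, so
  P(genuine code bug | test failure, flaky test harness) = 0.278003 / 0.908011 ≈ 0.306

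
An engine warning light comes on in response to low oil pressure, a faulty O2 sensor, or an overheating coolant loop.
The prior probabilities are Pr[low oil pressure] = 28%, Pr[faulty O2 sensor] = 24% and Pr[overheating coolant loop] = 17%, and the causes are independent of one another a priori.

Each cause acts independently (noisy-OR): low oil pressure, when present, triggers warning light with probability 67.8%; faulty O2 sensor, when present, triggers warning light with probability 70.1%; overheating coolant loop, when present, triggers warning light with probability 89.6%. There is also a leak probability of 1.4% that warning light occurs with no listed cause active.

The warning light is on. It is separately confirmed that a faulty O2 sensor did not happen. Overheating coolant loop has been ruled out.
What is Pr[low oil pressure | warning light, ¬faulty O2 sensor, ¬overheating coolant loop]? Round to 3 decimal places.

Pr[low oil pressure | warning light, ¬faulty O2 sensor, ¬overheating coolant loop] ≈ 0.950

Under noisy-OR, P(warning light | causes) = 1 − (1−0.014)·∏(1−qᵢ) over the active causes.
P(warning light | ¬faulty O2 sensor, ¬overheating coolant loop) = 0.014×0.72 + 0.682508×0.28 = 0.010080 + 0.191102 = 0.201182
Restricting to configurations with low oil pressure present: 0.682508×0.28 = 0.191102.
So P(low oil pressure | warning light, ¬faulty O2 sensor, ¬overheating coolant loop) = 0.191102/0.201182 ≈ 0.950.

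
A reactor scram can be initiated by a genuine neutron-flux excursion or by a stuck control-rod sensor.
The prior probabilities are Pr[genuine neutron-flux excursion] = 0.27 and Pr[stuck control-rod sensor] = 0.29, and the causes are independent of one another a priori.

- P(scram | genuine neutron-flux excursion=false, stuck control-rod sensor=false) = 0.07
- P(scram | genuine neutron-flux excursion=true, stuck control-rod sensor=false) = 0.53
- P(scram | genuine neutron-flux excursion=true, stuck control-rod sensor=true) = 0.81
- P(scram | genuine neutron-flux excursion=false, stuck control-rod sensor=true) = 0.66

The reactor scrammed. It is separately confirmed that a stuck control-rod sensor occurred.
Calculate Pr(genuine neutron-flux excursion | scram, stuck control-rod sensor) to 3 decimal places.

P(scram | stuck control-rod sensor) = 0.66×0.73 + 0.81×0.27 = 0.481800 + 0.218700 = 0.700500
The genuine neutron-flux excursion-present share is 0.81×0.27 = 0.218700.
So P(genuine neutron-flux excursion | scram, stuck control-rod sensor) = 0.218700/0.700500 ≈ 0.312.

Pr(genuine neutron-flux excursion | scram, stuck control-rod sensor) ≈ 0.312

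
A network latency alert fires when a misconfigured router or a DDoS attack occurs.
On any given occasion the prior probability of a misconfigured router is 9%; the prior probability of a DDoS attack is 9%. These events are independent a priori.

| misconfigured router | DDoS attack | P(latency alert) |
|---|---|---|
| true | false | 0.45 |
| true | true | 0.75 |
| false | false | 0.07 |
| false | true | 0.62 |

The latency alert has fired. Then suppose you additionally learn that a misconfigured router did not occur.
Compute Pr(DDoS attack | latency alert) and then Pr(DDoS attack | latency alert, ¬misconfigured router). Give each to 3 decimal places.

Pr(DDoS attack | latency alert) ≈ 0.375; Pr(DDoS attack | latency alert, ¬misconfigured router) ≈ 0.467

By total probability over the 4 (misconfigured router, DDoS attack) configurations:
  P(latency alert) = 0.07·0.91·0.91 + 0.62·0.91·0.09 + 0.45·0.09·0.91 + 0.75·0.09·0.09
        = 0.057967 + 0.050778 + 0.036855 + 0.006075 = 0.151675
Keeping only the DDoS attack-present terms gives 0.056853, so
  P(DDoS attack | latency alert) = 0.056853 / 0.151675 ≈ 0.375

With the extra evidence:
P(latency alert | ¬misconfigured router) = 0.07*0.91 + 0.62*0.09 = 0.063700 + 0.055800 = 0.119500
Of this, 0.055800 comes from 0.62*0.09 (the DDoS attack=true cases).
P(DDoS attack | latency alert, ¬misconfigured router) = 0.055800 / 0.119500 ≈ 0.467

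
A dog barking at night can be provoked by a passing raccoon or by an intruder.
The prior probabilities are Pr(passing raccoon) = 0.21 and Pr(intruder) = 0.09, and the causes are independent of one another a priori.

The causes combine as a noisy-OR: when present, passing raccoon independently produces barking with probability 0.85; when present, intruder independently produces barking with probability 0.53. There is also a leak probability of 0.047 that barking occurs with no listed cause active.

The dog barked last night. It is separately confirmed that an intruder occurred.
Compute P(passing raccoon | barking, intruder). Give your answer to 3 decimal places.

P(passing raccoon | barking, intruder) ≈ 0.310

Under noisy-OR, P(barking | causes) = 1 − (1−0.047)·∏(1−qᵢ) over the active causes.
Enumerate both values of passing raccoon and weight by the priors:
  P(barking | intruder) = 0.55209×0.79 + 0.932813×0.21
        = 0.436151 + 0.195891 = 0.632042
Keeping only the passing raccoon-present terms gives 0.195891, so
  P(passing raccoon | barking, intruder) = 0.195891 / 0.632042 ≈ 0.310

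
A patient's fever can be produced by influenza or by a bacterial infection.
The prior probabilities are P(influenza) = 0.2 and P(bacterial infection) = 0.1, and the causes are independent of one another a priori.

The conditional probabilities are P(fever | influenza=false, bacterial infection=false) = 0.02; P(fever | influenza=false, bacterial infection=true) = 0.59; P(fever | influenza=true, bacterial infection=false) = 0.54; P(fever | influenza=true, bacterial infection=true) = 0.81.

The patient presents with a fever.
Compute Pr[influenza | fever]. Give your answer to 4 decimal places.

Enumerate the 4 (influenza, bacterial infection) configurations and weight by the priors:
  P(fever) = 0.02·0.8·0.9 + 0.59·0.8·0.1 + 0.54·0.2·0.9 + 0.81·0.2·0.1
        = 0.014400 + 0.047200 + 0.097200 + 0.016200 = 0.175000
Keeping only the influenza-present terms gives 0.113400, so
  P(influenza | fever) = 0.113400 / 0.175000 ≈ 0.6480

Pr[influenza | fever] ≈ 0.6480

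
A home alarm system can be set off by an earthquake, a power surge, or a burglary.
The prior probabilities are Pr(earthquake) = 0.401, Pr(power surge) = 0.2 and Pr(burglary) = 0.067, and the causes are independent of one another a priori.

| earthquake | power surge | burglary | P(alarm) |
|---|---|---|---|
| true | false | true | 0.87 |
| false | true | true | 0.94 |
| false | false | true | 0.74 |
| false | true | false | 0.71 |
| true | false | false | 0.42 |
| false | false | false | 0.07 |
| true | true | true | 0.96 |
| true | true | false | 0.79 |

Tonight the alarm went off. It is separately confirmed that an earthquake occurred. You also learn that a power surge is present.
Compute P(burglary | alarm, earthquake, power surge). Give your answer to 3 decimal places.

Weight on burglary=true, given the evidence: 0.96·0.067 = 0.064320
The normalizing constant is 0.79·0.933 + 0.96·0.067 = 0.801390
Posterior = 0.064320 / 0.801390 ≈ 0.080

P(burglary | alarm, earthquake, power surge) ≈ 0.080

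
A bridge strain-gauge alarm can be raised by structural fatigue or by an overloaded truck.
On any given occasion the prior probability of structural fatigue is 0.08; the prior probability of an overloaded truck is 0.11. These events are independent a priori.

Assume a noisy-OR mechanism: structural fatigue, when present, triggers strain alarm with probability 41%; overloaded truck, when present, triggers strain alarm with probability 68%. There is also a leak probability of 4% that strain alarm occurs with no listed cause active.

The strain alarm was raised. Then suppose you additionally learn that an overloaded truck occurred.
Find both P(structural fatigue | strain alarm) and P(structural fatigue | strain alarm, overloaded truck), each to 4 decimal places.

Under noisy-OR, P(strain alarm | causes) = 1 − (1−0.04)·∏(1−qᵢ) over the active causes.
Weight on structural fatigue=true, given the evidence: 0.030872 + 0.007205 = 0.038077
The normalizing constant is 0.04*0.92*0.89 + 0.6928*0.92*0.11 + 0.4336*0.08*0.89 + 0.818752*0.08*0.11 = 0.140940
P(structural fatigue | strain alarm) = 0.038077/0.140940 ≈ 0.2702

Now also conditioning on overloaded truck=true:
P(strain alarm | overloaded truck) = 0.6928·0.92 + 0.818752·0.08 = 0.637376 + 0.065500 = 0.702876
The structural fatigue-present share is 0.818752·0.08 = 0.065500.
Hence the posterior is 0.065500/0.702876 ≈ 0.0932.
This is intercausal reasoning (explaining away): once overloaded truck accounts for the strain alarm, structural fatigue becomes less likely.

P(structural fatigue | strain alarm) ≈ 0.2702; P(structural fatigue | strain alarm, overloaded truck) ≈ 0.0932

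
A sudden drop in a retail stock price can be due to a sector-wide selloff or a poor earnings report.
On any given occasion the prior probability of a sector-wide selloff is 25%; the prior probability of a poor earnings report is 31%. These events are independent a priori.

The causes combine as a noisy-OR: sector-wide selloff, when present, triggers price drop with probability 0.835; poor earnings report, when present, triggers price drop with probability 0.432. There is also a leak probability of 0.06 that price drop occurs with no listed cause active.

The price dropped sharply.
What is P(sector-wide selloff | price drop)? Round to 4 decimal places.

Under noisy-OR, P(price drop | causes) = 1 − (1−0.06)·∏(1−qᵢ) over the active causes.
Enumerate the 4 (sector-wide selloff, poor earnings report) configurations and weight by the priors:
  P(price drop) = 0.06·0.75·0.69 + 0.46608·0.75·0.31 + 0.8449·0.25·0.69 + 0.911903·0.25·0.31
        = 0.031050 + 0.108364 + 0.145745 + 0.070672 = 0.355831
Configurations with sector-wide selloff contribute 0.216417, so
  P(sector-wide selloff | price drop) = 0.216417 / 0.355831 ≈ 0.6082

P(sector-wide selloff | price drop) ≈ 0.6082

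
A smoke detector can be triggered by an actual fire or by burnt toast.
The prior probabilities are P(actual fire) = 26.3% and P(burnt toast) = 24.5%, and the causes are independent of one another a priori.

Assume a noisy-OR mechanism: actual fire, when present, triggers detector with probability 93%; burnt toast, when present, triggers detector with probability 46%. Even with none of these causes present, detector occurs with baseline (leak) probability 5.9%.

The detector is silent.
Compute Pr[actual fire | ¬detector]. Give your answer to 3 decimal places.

Under noisy-OR, P(detector | causes) = 1 − (1−0.059)·∏(1−qᵢ) over the active causes.
For the numerator, keep only actual fire=true terms: 0.013079 + 0.002292 = 0.015371
The normalizing constant is 0.941×0.737×0.755 + 0.50814×0.737×0.245 + 0.06587×0.263×0.755 + 0.03557×0.263×0.245 = 0.630728
Posterior = 0.015371 / 0.630728 ≈ 0.024

Pr[actual fire | ¬detector] ≈ 0.024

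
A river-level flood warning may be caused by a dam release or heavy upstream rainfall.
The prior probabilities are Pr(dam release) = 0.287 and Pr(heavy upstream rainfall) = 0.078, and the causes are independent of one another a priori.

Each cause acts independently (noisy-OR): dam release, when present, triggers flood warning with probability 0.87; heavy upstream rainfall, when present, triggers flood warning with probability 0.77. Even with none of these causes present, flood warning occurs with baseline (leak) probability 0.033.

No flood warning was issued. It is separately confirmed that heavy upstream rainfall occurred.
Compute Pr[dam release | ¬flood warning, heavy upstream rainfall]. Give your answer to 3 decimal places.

Pr[dam release | ¬flood warning, heavy upstream rainfall] ≈ 0.050

Under noisy-OR, P(flood warning | causes) = 1 − (1−0.033)·∏(1−qᵢ) over the active causes.
P(¬flood warning | heavy upstream rainfall) = 0.22241×0.713 + 0.028913×0.287 = 0.158578 + 0.008298 = 0.166876
Of this, 0.008298 comes from 0.028913×0.287 (the dam release=true cases).
So P(dam release | ¬flood warning, heavy upstream rainfall) = 0.008298/0.166876 ≈ 0.050.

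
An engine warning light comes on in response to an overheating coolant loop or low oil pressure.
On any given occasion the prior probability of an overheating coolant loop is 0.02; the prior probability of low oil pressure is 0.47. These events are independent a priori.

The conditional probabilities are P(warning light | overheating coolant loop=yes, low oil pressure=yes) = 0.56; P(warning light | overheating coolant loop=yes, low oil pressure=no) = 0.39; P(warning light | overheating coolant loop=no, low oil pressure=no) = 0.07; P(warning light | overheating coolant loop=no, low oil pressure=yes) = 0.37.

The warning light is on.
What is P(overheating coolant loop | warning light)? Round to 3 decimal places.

P(overheating coolant loop | warning light) ≈ 0.043

P(warning light) = 0.07*0.98*0.53 + 0.37*0.98*0.47 + 0.39*0.02*0.53 + 0.56*0.02*0.47 = 0.036358 + 0.170422 + 0.004134 + 0.005264 = 0.216178
Of this, 0.009398 comes from 0.004134 + 0.005264 (the overheating coolant loop=true cases).
P(overheating coolant loop | warning light) = 0.009398 / 0.216178 ≈ 0.043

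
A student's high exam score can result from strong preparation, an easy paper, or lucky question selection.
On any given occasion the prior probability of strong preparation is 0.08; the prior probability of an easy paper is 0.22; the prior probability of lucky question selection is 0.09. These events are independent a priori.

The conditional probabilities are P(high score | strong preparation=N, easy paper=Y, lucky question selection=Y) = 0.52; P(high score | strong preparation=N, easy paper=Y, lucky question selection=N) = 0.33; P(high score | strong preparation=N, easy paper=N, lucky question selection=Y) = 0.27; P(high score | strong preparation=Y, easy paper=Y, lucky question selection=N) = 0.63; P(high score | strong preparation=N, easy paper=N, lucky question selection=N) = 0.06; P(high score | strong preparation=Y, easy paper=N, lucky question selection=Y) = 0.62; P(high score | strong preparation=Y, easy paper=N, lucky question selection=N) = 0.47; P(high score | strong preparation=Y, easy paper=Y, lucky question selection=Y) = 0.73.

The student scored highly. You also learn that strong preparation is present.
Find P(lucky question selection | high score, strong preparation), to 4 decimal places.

P(high score | strong preparation) = 0.47×0.78×0.91 + 0.62×0.78×0.09 + 0.63×0.22×0.91 + 0.73×0.22×0.09 = 0.333606 + 0.043524 + 0.126126 + 0.014454 = 0.517710
The lucky question selection-present share is 0.043524 + 0.014454 = 0.057978.
P(lucky question selection | high score, strong preparation) = 0.057978 / 0.517710 ≈ 0.1120

P(lucky question selection | high score, strong preparation) ≈ 0.1120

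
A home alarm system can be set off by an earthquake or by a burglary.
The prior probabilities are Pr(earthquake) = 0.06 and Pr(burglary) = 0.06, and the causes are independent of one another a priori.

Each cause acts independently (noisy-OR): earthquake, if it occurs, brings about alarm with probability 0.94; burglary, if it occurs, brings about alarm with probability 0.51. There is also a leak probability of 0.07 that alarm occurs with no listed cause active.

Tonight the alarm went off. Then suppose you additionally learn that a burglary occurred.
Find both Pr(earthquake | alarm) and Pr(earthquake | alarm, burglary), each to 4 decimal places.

Under noisy-OR, P(alarm | causes) = 1 − (1−0.07)·∏(1−qᵢ) over the active causes.
Weight on earthquake=true, given the evidence: 0.053253 + 0.003502 = 0.056755
Normalizer over all consistent configurations: 0.07·0.94·0.94 + 0.5443·0.94·0.06 + 0.9442·0.06·0.94 + 0.972658·0.06·0.06 = 0.149306
P(earthquake | alarm) = 0.056755/0.149306 ≈ 0.3801

Now also conditioning on burglary=true:
For the numerator, keep only earthquake=true terms: 0.972658×0.06 = 0.058359
Denominator P(alarm | burglary): 0.5443×0.94 + 0.972658×0.06 = 0.570001
P(earthquake | alarm, burglary) = 0.058359/0.570001 ≈ 0.1024

Pr(earthquake | alarm) ≈ 0.3801; Pr(earthquake | alarm, burglary) ≈ 0.1024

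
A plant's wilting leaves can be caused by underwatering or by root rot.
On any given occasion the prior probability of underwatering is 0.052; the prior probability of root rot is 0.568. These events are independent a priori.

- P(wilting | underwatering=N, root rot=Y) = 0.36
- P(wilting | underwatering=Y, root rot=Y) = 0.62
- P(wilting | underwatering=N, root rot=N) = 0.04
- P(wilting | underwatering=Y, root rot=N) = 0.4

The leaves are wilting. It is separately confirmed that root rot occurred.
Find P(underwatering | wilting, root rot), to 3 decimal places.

P(underwatering | wilting, root rot) ≈ 0.086

Enumerate both values of underwatering and weight by the priors:
  P(wilting | root rot) = 0.36×0.948 + 0.62×0.052
        = 0.341280 + 0.032240 = 0.373520
Keeping only the underwatering-present terms gives 0.032240, so
  P(underwatering | wilting, root rot) = 0.032240 / 0.373520 ≈ 0.086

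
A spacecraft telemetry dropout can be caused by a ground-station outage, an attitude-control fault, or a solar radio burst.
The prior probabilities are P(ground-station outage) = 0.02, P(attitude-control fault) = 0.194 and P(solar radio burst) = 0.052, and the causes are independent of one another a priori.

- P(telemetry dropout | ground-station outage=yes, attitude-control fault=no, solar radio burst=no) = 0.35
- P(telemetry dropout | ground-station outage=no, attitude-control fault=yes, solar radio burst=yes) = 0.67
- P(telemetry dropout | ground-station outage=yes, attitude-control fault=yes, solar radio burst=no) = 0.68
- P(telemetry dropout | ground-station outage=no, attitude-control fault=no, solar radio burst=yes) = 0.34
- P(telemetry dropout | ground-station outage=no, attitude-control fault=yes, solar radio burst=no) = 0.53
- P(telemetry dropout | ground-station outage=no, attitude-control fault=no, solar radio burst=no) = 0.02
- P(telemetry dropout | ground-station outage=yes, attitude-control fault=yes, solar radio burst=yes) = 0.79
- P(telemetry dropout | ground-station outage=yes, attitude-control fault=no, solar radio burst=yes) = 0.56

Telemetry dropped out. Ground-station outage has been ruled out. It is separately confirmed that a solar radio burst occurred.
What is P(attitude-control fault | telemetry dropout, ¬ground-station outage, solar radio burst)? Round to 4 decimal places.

P(attitude-control fault | telemetry dropout, ¬ground-station outage, solar radio burst) ≈ 0.3217

Enumerate both values of attitude-control fault and weight by the priors:
  P(telemetry dropout | ¬ground-station outage, solar radio burst) = 0.34*0.806 + 0.67*0.194
        = 0.274040 + 0.129980 = 0.404020
Configurations with attitude-control fault contribute 0.129980, so
  P(attitude-control fault | telemetry dropout, ¬ground-station outage, solar radio burst) = 0.129980 / 0.404020 ≈ 0.3217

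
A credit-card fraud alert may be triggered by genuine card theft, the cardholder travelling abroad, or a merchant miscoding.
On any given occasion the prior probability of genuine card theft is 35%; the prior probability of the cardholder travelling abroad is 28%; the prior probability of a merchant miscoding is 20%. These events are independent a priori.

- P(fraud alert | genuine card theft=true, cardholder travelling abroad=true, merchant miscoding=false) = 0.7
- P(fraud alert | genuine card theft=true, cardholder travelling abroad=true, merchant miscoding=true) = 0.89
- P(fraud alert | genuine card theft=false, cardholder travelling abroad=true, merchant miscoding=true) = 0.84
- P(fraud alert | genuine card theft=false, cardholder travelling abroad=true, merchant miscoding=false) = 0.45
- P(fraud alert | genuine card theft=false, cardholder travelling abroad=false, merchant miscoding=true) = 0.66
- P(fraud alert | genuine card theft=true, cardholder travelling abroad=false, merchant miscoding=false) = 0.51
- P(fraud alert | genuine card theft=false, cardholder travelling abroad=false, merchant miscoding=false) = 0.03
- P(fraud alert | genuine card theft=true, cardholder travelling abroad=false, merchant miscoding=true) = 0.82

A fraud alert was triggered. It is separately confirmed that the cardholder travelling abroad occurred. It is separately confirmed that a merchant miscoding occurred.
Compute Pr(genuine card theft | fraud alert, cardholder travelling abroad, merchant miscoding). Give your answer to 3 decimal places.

Pr(genuine card theft | fraud alert, cardholder travelling abroad, merchant miscoding) ≈ 0.363

Sum P(fraud alert|·) weighted by the priors over both values of genuine card theft:
  P(fraud alert | cardholder travelling abroad, merchant miscoding) = 0.84·0.65 + 0.89·0.35
        = 0.546000 + 0.311500 = 0.857500
Keeping only the genuine card theft-present terms gives 0.311500, so
  P(genuine card theft | fraud alert, cardholder travelling abroad, merchant miscoding) = 0.311500 / 0.857500 ≈ 0.363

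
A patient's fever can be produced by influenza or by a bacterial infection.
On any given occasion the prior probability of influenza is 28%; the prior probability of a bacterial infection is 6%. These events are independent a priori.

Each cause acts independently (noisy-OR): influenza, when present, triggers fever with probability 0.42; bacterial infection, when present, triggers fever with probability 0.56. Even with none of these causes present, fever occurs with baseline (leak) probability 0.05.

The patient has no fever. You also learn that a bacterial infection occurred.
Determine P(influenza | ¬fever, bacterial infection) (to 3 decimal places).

Under noisy-OR, P(fever | causes) = 1 − (1−0.05)·∏(1−qᵢ) over the active causes.
By total probability over both values of influenza:
  P(¬fever | bacterial infection) = 0.418·0.72 + 0.24244·0.28
        = 0.300960 + 0.067883 = 0.368843
The terms with influenza present sum to 0.067883, so
  P(influenza | ¬fever, bacterial infection) = 0.067883 / 0.368843 ≈ 0.184

P(influenza | ¬fever, bacterial infection) ≈ 0.184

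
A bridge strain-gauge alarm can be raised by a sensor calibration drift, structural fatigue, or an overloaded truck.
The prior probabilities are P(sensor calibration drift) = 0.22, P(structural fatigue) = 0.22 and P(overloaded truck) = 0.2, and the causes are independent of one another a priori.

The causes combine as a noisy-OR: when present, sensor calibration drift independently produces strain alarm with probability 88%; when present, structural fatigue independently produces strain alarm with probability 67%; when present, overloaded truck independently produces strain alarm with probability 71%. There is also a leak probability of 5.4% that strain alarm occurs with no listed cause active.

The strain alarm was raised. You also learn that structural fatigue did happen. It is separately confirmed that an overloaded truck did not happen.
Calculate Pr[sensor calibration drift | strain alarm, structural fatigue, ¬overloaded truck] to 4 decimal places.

Under noisy-OR, P(strain alarm | causes) = 1 − (1−0.054)·∏(1−qᵢ) over the active causes.
P(strain alarm | structural fatigue, ¬overloaded truck) = 0.68782·0.78 + 0.962538·0.22 = 0.536500 + 0.211758 = 0.748258
The sensor calibration drift-present share is 0.962538·0.22 = 0.211758.
So P(sensor calibration drift | strain alarm, structural fatigue, ¬overloaded truck) = 0.211758/0.748258 ≈ 0.2830.

Pr[sensor calibration drift | strain alarm, structural fatigue, ¬overloaded truck] ≈ 0.2830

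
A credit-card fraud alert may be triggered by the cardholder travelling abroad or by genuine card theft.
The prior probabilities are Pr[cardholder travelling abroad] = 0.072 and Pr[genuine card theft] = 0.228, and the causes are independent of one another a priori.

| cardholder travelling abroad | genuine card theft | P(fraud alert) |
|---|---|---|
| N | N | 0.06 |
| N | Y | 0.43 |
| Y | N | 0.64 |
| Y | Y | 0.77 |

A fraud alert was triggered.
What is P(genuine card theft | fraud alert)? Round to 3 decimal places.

P(genuine card theft | fraud alert) ≈ 0.569

P(fraud alert) = 0.06*0.928*0.772 + 0.43*0.928*0.228 + 0.64*0.072*0.772 + 0.77*0.072*0.228 = 0.042985 + 0.090981 + 0.035574 + 0.012640 = 0.182180
The genuine card theft-present share is 0.090981 + 0.012640 = 0.103621.
Hence the posterior is 0.103621/0.182180 ≈ 0.569.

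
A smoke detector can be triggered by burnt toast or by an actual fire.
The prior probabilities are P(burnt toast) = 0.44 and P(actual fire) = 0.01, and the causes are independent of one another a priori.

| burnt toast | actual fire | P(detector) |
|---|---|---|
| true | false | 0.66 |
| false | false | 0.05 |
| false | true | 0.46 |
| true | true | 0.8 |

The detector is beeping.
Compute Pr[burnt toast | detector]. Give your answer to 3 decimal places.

Weight on burnt toast=true, given the evidence: 0.287496 + 0.003520 = 0.291016
Denominator P(detector): 0.05×0.56×0.99 + 0.46×0.56×0.01 + 0.66×0.44×0.99 + 0.8×0.44×0.01 = 0.321312
P(burnt toast | detector) = 0.291016/0.321312 ≈ 0.906

Pr[burnt toast | detector] ≈ 0.906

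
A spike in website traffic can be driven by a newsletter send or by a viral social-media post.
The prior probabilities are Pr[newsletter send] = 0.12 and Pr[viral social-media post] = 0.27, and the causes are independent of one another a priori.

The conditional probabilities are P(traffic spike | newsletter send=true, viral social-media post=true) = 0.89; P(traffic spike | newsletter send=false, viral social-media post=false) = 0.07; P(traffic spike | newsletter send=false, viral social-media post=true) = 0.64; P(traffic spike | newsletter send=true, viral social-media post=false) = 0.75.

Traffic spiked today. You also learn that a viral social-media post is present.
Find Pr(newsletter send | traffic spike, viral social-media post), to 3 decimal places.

For the numerator, keep only newsletter send=true terms: 0.89·0.12 = 0.106800
The normalizing constant is 0.64·0.88 + 0.89·0.12 = 0.670000
P(newsletter send | traffic spike, viral social-media post) = 0.106800/0.670000 ≈ 0.159

Pr(newsletter send | traffic spike, viral social-media post) ≈ 0.159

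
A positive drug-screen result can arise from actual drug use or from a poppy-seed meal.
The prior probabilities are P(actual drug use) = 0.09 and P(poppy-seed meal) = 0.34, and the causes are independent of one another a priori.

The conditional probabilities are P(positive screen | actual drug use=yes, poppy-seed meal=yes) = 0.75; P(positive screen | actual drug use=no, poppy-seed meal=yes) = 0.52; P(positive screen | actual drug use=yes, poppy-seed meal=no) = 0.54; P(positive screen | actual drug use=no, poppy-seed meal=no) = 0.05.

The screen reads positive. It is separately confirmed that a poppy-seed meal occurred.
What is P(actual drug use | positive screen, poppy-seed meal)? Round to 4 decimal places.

P(actual drug use | positive screen, poppy-seed meal) ≈ 0.1248

By total probability over both values of actual drug use:
  P(positive screen | poppy-seed meal) = 0.52*0.91 + 0.75*0.09
        = 0.473200 + 0.067500 = 0.540700
Configurations with actual drug use contribute 0.067500, so
  P(actual drug use | positive screen, poppy-seed meal) = 0.067500 / 0.540700 ≈ 0.1248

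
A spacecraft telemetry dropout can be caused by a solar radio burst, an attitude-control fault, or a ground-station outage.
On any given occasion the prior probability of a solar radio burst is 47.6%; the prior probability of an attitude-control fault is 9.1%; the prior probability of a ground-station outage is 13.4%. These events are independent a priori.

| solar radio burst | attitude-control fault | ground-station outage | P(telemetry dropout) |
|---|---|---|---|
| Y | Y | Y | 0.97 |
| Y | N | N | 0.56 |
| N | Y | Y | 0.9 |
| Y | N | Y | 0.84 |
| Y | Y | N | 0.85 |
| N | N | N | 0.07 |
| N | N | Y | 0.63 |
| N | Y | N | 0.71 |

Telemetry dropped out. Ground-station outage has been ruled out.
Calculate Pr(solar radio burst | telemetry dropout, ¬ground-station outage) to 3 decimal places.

P(telemetry dropout | ¬ground-station outage) = 0.07·0.524·0.909 + 0.71·0.524·0.091 + 0.56·0.476·0.909 + 0.85·0.476·0.091 = 0.033342 + 0.033856 + 0.242303 + 0.036819 = 0.346320
The solar radio burst-present share is 0.242303 + 0.036819 = 0.279122.
So P(solar radio burst | telemetry dropout, ¬ground-station outage) = 0.279122/0.346320 ≈ 0.806.

Pr(solar radio burst | telemetry dropout, ¬ground-station outage) ≈ 0.806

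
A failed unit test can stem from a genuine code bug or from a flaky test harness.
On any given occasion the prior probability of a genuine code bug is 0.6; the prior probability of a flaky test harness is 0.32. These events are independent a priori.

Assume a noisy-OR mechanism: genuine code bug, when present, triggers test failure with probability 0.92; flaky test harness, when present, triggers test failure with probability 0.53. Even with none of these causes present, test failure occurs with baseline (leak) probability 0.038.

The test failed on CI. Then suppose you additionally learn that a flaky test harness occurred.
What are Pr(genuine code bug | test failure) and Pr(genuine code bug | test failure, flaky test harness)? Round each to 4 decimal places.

Pr(genuine code bug | test failure) ≈ 0.8747; Pr(genuine code bug | test failure, flaky test harness) ≈ 0.7252

Under noisy-OR, P(test failure | causes) = 1 − (1−0.038)·∏(1−qᵢ) over the active causes.
P(test failure) = 0.038×0.4×0.68 + 0.54786×0.4×0.32 + 0.92304×0.6×0.68 + 0.963829×0.6×0.32 = 0.010336 + 0.070126 + 0.376600 + 0.185055 = 0.642117
Restricting to configurations with genuine code bug present: 0.376600 + 0.185055 = 0.561655.
Hence the posterior is 0.561655/0.642117 ≈ 0.8747.

Now condition on the additional information:
Enumerate both values of genuine code bug and weight by the priors:
  P(test failure | flaky test harness) = 0.54786·0.4 + 0.963829·0.6
        = 0.219144 + 0.578297 = 0.797441
Configurations with genuine code bug contribute 0.578297, so
  P(genuine code bug | test failure, flaky test harness) = 0.578297 / 0.797441 ≈ 0.7252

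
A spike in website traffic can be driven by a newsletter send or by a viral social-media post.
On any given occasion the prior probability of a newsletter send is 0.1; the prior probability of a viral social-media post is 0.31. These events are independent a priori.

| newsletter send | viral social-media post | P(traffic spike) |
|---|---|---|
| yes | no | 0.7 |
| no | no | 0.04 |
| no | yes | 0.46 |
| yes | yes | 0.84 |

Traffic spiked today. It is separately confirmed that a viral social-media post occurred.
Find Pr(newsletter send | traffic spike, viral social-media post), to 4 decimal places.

Pr(newsletter send | traffic spike, viral social-media post) ≈ 0.1687

P(traffic spike | viral social-media post) = 0.46×0.9 + 0.84×0.1 = 0.414000 + 0.084000 = 0.498000
Restricting to configurations with newsletter send present: 0.84×0.1 = 0.084000.
P(newsletter send | traffic spike, viral social-media post) = 0.084000 / 0.498000 ≈ 0.1687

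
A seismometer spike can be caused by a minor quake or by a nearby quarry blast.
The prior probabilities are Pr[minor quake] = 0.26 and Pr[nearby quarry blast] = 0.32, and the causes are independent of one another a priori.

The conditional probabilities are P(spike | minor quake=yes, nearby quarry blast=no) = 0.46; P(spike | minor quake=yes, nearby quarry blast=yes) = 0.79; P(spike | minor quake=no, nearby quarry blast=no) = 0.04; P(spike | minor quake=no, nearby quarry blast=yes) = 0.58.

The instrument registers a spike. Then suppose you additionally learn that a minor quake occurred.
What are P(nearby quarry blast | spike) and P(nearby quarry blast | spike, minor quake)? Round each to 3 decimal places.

Enumerate the 4 (minor quake, nearby quarry blast) configurations and weight by the priors:
  P(spike) = 0.04×0.74×0.68 + 0.58×0.74×0.32 + 0.46×0.26×0.68 + 0.79×0.26×0.32
        = 0.020128 + 0.137344 + 0.081328 + 0.065728 = 0.304528
Keeping only the nearby quarry blast-present terms gives 0.203072, so
  P(nearby quarry blast | spike) = 0.203072 / 0.304528 ≈ 0.667

With the extra evidence:
P(spike | minor quake) = 0.46*0.68 + 0.79*0.32 = 0.312800 + 0.252800 = 0.565600
The nearby quarry blast-present share is 0.79*0.32 = 0.252800.
So P(nearby quarry blast | spike, minor quake) = 0.252800/0.565600 ≈ 0.447.
The drop from 0.667 to 0.447 is the explaining-away (discounting) effect.

P(nearby quarry blast | spike) ≈ 0.667; P(nearby quarry blast | spike, minor quake) ≈ 0.447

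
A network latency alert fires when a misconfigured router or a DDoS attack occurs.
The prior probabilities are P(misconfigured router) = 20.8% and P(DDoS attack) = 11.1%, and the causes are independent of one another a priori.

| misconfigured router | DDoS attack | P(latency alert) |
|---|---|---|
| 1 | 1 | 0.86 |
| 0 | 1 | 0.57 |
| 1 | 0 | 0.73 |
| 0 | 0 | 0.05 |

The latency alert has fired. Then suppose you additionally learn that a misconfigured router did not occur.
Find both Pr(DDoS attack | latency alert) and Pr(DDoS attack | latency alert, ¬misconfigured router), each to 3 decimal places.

Pr(DDoS attack | latency alert) ≈ 0.291; Pr(DDoS attack | latency alert, ¬misconfigured router) ≈ 0.587

Sum P(latency alert|·) weighted by the priors over the 4 (misconfigured router, DDoS attack) configurations:
  P(latency alert) = 0.05×0.792×0.889 + 0.57×0.792×0.111 + 0.73×0.208×0.889 + 0.86×0.208×0.111
        = 0.035204 + 0.050110 + 0.134986 + 0.019856 = 0.240156
The terms with DDoS attack present sum to 0.069966, so
  P(DDoS attack | latency alert) = 0.069966 / 0.240156 ≈ 0.291

With the extra evidence:
P(latency alert | ¬misconfigured router) = 0.05*0.889 + 0.57*0.111 = 0.044450 + 0.063270 = 0.107720
The DDoS attack-present share is 0.57*0.111 = 0.063270.
Hence the posterior is 0.063270/0.107720 ≈ 0.587.
Ruling out misconfigured router raises the posterior on DDoS attack — the flip side of explaining away.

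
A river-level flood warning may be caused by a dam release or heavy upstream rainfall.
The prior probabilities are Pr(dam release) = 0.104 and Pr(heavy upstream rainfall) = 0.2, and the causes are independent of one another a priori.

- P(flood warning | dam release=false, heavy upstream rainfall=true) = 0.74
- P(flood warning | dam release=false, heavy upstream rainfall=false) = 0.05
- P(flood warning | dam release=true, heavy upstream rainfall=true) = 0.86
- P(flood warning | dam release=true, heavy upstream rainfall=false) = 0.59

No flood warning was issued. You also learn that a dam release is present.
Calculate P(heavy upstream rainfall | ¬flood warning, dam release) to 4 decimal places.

For the numerator, keep only heavy upstream rainfall=true terms: 0.14·0.2 = 0.028000
Denominator P(¬flood warning | dam release): 0.41·0.8 + 0.14·0.2 = 0.356000
Posterior = 0.028000 / 0.356000 ≈ 0.0787

P(heavy upstream rainfall | ¬flood warning, dam release) ≈ 0.0787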